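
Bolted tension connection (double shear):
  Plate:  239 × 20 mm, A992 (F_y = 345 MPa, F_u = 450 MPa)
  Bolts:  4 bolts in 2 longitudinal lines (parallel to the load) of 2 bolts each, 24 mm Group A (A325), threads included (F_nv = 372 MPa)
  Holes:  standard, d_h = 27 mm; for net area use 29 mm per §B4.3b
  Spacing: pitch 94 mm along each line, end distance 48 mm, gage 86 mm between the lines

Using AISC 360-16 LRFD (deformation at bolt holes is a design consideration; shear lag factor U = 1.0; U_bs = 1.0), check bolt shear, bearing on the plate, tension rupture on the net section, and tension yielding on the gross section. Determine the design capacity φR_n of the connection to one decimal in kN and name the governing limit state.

1009.7 kN (bolt shear governs)

Bolt shear: A_b = π(24)²/4 = 452.39 mm². φR_n = 0.75 × 372 × 452.39 × 4 × 2 = 1009.7 kN.
Bearing (20 mm plate, F_u = 450 MPa): end bolts L_c = 48 − 27/2 = 34.5, R_n = min(1.2×34.5×20×450, 2.4×24×20×450) = 372.6 kN/bolt; interior L_c = 94 − 27 = 67, R_n = 518.4 kN/bolt. φR_n = 0.75 × (2×372.6 + 2×518.4) = 1336.5 kN.
Tension rupture (net): A_n = (239 − 2×29)×20 = 3620 mm² (U = 1.0, A_e = A_n). φR_n = 0.75 × 450 × 3620 = 1221.8 kN.
Tension yield (gross): A_g = 239×20 = 4780 mm². φR_n = 0.90 × 345 × 4780 = 1484.2 kN.
Governing: min(1009.7, 1336.5, 1221.8, 1484.2) = 1009.7 kN → bolt shear.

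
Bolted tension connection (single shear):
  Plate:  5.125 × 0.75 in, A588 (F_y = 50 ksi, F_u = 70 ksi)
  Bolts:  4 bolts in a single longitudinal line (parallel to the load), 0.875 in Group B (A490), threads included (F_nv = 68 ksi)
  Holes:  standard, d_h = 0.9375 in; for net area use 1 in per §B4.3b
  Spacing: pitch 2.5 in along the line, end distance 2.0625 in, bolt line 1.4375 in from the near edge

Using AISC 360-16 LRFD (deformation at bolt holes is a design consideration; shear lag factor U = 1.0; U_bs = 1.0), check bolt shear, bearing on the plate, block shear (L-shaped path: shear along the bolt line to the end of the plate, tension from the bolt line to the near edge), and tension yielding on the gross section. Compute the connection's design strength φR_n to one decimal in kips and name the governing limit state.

122.7 kips (bolt shear governs)

Bolt shear: A_b = π(0.875)²/4 = 0.60132 in². φR_n = 0.75 × 68 × 0.60132 × 4 × 1 = 122.7 kips.
Bearing (0.75 in plate, F_u = 70 ksi): end bolts L_c = 2.0625 − 0.9375/2 = 1.59375, R_n = min(1.2×1.59375×0.75×70, 2.4×0.875×0.75×70) = 100.41 kips/bolt; interior L_c = 2.5 − 0.9375 = 1.5625, R_n = 98.438 kips/bolt. φR_n = 0.75 × (1×100.41 + 3×98.438) = 296.8 kips.
Block shear: shear path 1×[2.0625+3×2.5] = 1×9.5625 in, A_gv = 7.1719, A_nv = 1×(9.5625 − 3.5×1)×0.75 = 4.5469 in²; tension to near edge: (1.4375 − 0.5×1)×0.75 = 0.70313 in². R_n = min(0.6×70×4.5469, 0.6×50×7.1719) + 1.0×70×0.70313 = min(190.97, 215.16) + 49.219 = 240.19 kips. φR_n = 0.75 × 240.19 = 180.1 kips.
Tension yield (gross): A_g = 5.125×0.75 = 3.8438 in². φR_n = 0.90 × 50 × 3.8438 = 173.0 kips.
Governing: min(122.7, 296.8, 180.1, 173.0) = 122.7 kips → bolt shear.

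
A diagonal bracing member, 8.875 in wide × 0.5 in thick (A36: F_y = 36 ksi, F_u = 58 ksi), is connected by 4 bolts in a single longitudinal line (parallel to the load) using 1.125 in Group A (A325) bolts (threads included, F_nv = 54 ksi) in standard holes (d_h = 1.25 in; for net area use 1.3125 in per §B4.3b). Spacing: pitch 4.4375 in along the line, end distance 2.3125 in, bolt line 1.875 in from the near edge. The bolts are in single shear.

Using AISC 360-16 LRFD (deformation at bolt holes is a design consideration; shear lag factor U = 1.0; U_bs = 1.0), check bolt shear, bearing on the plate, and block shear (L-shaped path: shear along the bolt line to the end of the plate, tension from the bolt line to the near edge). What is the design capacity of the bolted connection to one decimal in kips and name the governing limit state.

Bolt shear: A_b = π(1.125)²/4 = 0.99402 in². φR_n = 0.75 × 54 × 0.99402 × 4 × 1 = 161.0 kips.
Bearing (0.5 in plate, F_u = 58 ksi): end bolts L_c = 2.3125 − 1.25/2 = 1.6875, R_n = min(1.2×1.6875×0.5×58, 2.4×1.125×0.5×58) = 58.725 kips/bolt; interior L_c = 4.4375 − 1.25 = 3.1875, R_n = 78.3 kips/bolt. φR_n = 0.75 × (1×58.725 + 3×78.3) = 220.2 kips.
Block shear: shear path 1×[2.3125+3×4.4375] = 1×15.625 in, A_gv = 7.8125, A_nv = 1×(15.625 − 3.5×1.3125)×0.5 = 5.5156 in²; tension to near edge: (1.875 − 0.5×1.3125)×0.5 = 0.60938 in². R_n = min(0.6×58×5.5156, 0.6×36×7.8125) + 1.0×58×0.60938 = min(191.94, 168.75) + 35.344 = 204.09 kips. φR_n = 0.75 × 204.09 = 153.1 kips.
Governing: min(161.0, 220.2, 153.1) = 153.1 kips → block shear.

153.1 kips (block shear governs)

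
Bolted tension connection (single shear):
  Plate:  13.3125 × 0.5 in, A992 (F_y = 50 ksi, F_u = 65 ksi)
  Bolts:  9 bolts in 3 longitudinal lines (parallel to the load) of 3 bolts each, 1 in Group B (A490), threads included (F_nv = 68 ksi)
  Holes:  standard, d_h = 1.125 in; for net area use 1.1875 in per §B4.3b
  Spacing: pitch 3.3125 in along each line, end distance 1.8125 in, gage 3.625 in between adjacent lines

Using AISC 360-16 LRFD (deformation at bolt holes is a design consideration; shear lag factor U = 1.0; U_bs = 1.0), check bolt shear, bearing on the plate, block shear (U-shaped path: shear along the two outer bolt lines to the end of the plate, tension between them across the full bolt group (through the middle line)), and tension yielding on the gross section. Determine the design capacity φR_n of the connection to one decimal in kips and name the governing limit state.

Bolt shear: A_b = π(1)²/4 = 0.7854 in². φR_n = 0.75 × 68 × 0.7854 × 9 × 1 = 360.5 kips.
Bearing (0.5 in plate, F_u = 65 ksi): end bolts L_c = 1.8125 − 1.125/2 = 1.25, R_n = min(1.2×1.25×0.5×65, 2.4×1×0.5×65) = 48.75 kips/bolt; interior L_c = 3.3125 − 1.125 = 2.1875, R_n = 78 kips/bolt. φR_n = 0.75 × (3×48.75 + 6×78) = 460.7 kips.
Block shear: shear path 2×[1.8125+2×3.3125] = 2×8.4375 in, A_gv = 8.4375, A_nv = 2×(8.4375 − 2.5×1.1875)×0.5 = 5.4688 in²; tension across gage: (7.25 − 2×1.1875)×0.5 = 2.4375 in². R_n = min(0.6×65×5.4688, 0.6×50×8.4375) + 1.0×65×2.4375 = min(213.28, 253.13) + 158.44 = 371.72 kips. φR_n = 0.75 × 371.72 = 278.8 kips.
Tension yield (gross): A_g = 13.3125×0.5 = 6.6563 in². φR_n = 0.90 × 50 × 6.6563 = 299.5 kips.
Governing: min(360.5, 460.7, 278.8, 299.5) = 278.8 kips → block shear.

278.8 kips (block shear governs)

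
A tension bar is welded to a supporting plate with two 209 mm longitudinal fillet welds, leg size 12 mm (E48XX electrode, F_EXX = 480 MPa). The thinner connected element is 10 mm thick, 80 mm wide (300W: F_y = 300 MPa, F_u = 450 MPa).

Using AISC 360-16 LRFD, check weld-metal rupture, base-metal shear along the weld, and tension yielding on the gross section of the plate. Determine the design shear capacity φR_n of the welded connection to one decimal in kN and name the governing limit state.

216.0 kN (gross-section yield governs)

Weld metal: throat = 0.707×12 = 8.484 mm, L = 2×209 = 418 mm. φR_n = 0.75 × 0.6 × 480 × 8.484 × 418 = 766.0 kN.
Base metal shear (10 mm plate): yield φR_n = 1.0×0.6×300×10×418 = 752.4 kN; rupture φR_n = 0.75×0.6×450×10×418 = 846.5 kN; take 752.4 kN (yield).
Tension yield (gross): A_g = 80×10 = 800 mm². φR_n = 0.90 × 300 × 800 = 216.0 kN.
Governing: min(766.0, 752.4, 216.0) = 216.0 kN → gross-section yield.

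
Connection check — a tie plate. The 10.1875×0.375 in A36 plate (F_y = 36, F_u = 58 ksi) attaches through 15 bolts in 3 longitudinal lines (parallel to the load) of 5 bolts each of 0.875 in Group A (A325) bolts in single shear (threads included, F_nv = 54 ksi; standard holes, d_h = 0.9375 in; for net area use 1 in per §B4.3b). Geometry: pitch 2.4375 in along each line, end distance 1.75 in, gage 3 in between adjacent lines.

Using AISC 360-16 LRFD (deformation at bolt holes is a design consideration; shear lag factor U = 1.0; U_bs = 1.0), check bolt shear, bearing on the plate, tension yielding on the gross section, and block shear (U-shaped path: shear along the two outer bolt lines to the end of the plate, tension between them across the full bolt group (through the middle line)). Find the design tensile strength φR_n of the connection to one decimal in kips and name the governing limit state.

Bolt shear: A_b = π(0.875)²/4 = 0.60132 in². φR_n = 0.75 × 54 × 0.60132 × 15 × 1 = 365.3 kips.
Bearing (0.375 in plate, F_u = 58 ksi): end bolts L_c = 1.75 − 0.9375/2 = 1.28125, R_n = min(1.2×1.28125×0.375×58, 2.4×0.875×0.375×58) = 33.441 kips/bolt; interior L_c = 2.4375 − 0.9375 = 1.5, R_n = 39.15 kips/bolt. φR_n = 0.75 × (3×33.441 + 12×39.15) = 427.6 kips.
Tension yield (gross): A_g = 10.1875×0.375 = 3.8203 in². φR_n = 0.90 × 36 × 3.8203 = 123.8 kips.
Block shear: shear path 2×[1.75+4×2.4375] = 2×11.5 in, A_gv = 8.625, A_nv = 2×(11.5 − 4.5×1)×0.375 = 5.25 in²; tension across gage: (6 − 2×1)×0.375 = 1.5 in². R_n = min(0.6×58×5.25, 0.6×36×8.625) + 1.0×58×1.5 = min(182.7, 186.3) + 87 = 269.7 kips. φR_n = 0.75 × 269.7 = 202.3 kips.
Governing: min(365.3, 427.6, 123.8, 202.3) = 123.8 kips → gross-section yield.

123.8 kips (gross-section yield governs)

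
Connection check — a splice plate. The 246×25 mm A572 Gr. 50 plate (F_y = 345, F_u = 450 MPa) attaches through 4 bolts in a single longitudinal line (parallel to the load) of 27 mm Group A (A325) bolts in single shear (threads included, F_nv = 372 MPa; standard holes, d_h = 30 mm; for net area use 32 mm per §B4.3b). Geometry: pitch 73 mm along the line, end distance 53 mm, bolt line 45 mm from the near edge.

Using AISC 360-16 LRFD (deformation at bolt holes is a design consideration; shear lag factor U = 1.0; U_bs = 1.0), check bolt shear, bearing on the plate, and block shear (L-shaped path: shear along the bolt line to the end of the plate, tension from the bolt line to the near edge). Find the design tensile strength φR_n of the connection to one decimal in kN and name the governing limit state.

639.0 kN (bolt shear governs)

Bolt shear: A_b = π(27)²/4 = 572.56 mm². φR_n = 0.75 × 372 × 572.56 × 4 × 1 = 639.0 kN.
Bearing (25 mm plate, F_u = 450 MPa): end bolts L_c = 53 − 30/2 = 38, R_n = min(1.2×38×25×450, 2.4×27×25×450) = 513 kN/bolt; interior L_c = 73 − 30 = 43, R_n = 580.5 kN/bolt. φR_n = 0.75 × (1×513 + 3×580.5) = 1690.9 kN.
Block shear: shear path 1×[53+3×73] = 1×272 mm, A_gv = 6800, A_nv = 1×(272 − 3.5×32)×25 = 4000 mm²; tension to near edge: (45 − 0.5×32)×25 = 725 mm². R_n = min(0.6×450×4000, 0.6×345×6800) + 1.0×450×725 = min(1080, 1407.6) + 326.25 = 1406.3 kN. φR_n = 0.75 × 1406.3 = 1054.7 kN.
Governing: min(639.0, 1690.9, 1054.7) = 639.0 kN → bolt shear.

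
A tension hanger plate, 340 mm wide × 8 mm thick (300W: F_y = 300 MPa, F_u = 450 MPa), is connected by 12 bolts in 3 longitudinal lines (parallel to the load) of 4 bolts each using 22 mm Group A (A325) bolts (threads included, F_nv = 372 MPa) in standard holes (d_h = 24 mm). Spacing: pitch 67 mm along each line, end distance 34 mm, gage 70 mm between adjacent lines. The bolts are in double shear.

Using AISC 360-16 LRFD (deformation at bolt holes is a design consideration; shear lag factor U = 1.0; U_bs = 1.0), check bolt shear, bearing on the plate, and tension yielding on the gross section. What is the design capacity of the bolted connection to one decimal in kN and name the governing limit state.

734.4 kN (gross-section yield governs)

Bolt shear: A_b = π(22)²/4 = 380.13 mm². φR_n = 0.75 × 372 × 380.13 × 12 × 2 = 2545.4 kN.
Bearing (8 mm plate, F_u = 450 MPa): end bolts L_c = 34 − 24/2 = 22, R_n = min(1.2×22×8×450, 2.4×22×8×450) = 95.04 kN/bolt; interior L_c = 67 − 24 = 43, R_n = 185.76 kN/bolt. φR_n = 0.75 × (3×95.04 + 9×185.76) = 1467.7 kN.
Tension yield (gross): A_g = 340×8 = 2720 mm². φR_n = 0.90 × 300 × 2720 = 734.4 kN.
Governing: min(2545.4, 1467.7, 734.4) = 734.4 kN → gross-section yield.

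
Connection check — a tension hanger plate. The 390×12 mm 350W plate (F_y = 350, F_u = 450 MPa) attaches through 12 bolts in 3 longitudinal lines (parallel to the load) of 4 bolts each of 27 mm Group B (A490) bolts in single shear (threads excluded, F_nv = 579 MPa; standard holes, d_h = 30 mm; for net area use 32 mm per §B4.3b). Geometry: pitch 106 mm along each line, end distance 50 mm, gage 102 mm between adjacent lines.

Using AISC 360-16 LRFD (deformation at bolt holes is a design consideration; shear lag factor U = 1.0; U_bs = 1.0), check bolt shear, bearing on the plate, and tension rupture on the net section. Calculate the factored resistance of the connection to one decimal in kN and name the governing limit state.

1190.7 kN (net-section rupture governs)

Bolt shear: A_b = π(27)²/4 = 572.56 mm². φR_n = 0.75 × 579 × 572.56 × 12 × 1 = 2983.6 kN.
Bearing (12 mm plate, F_u = 450 MPa): end bolts L_c = 50 − 30/2 = 35, R_n = min(1.2×35×12×450, 2.4×27×12×450) = 226.8 kN/bolt; interior L_c = 106 − 30 = 76, R_n = 349.92 kN/bolt. φR_n = 0.75 × (3×226.8 + 9×349.92) = 2872.3 kN.
Tension rupture (net): A_n = (390 − 3×32)×12 = 3528 mm² (U = 1.0, A_e = A_n). φR_n = 0.75 × 450 × 3528 = 1190.7 kN.
Governing: min(2983.6, 2872.3, 1190.7) = 1190.7 kN → net-section rupture.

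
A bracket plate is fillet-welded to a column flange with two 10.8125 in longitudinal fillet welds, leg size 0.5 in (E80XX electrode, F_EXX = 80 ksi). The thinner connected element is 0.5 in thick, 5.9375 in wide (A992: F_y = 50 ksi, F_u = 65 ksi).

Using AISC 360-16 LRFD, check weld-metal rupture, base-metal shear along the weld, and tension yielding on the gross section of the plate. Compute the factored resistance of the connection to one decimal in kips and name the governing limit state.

133.6 kips (gross-section yield governs)

Weld metal: throat = 0.707×0.5 = 0.3535 in, L = 2×10.8125 = 21.625 in. φR_n = 0.75 × 0.6 × 80 × 0.3535 × 21.625 = 275.2 kips.
Base metal shear (0.5 in plate): yield φR_n = 1.0×0.6×50×0.5×21.625 = 324.4 kips; rupture φR_n = 0.75×0.6×65×0.5×21.625 = 316.3 kips; take 316.3 kips (rupture).
Tension yield (gross): A_g = 5.9375×0.5 = 2.9688 in². φR_n = 0.90 × 50 × 2.9688 = 133.6 kips.
Governing: min(275.2, 316.3, 133.6) = 133.6 kips → gross-section yield.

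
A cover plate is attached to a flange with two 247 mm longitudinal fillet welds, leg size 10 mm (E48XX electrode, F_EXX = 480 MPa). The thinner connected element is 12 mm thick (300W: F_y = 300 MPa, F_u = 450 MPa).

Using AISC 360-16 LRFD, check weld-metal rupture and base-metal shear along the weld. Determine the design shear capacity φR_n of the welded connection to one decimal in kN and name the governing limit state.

Weld metal: throat = 0.707×10 = 7.07 mm, L = 2×247 = 494 mm. φR_n = 0.75 × 0.6 × 480 × 7.07 × 494 = 754.4 kN.
Base metal shear (12 mm plate): yield φR_n = 1.0×0.6×300×12×494 = 1067.0 kN; rupture φR_n = 0.75×0.6×450×12×494 = 1200.4 kN; take 1067.0 kN (yield).
Governing: min(754.4, 1067.0) = 754.4 kN → weld metal.

754.4 kN (weld metal governs)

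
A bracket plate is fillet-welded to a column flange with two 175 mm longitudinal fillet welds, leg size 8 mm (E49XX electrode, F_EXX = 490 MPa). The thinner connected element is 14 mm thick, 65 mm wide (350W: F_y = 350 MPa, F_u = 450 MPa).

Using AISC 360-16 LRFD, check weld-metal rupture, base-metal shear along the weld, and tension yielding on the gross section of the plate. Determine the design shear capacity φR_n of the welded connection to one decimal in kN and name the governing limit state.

Weld metal: throat = 0.707×8 = 5.656 mm, L = 2×175 = 350 mm. φR_n = 0.75 × 0.6 × 490 × 5.656 × 350 = 436.5 kN.
Base metal shear (14 mm plate): yield φR_n = 1.0×0.6×350×14×350 = 1029.0 kN; rupture φR_n = 0.75×0.6×450×14×350 = 992.3 kN; take 992.3 kN (rupture).
Tension yield (gross): A_g = 65×14 = 910 mm². φR_n = 0.90 × 350 × 910 = 286.7 kN.
Governing: min(436.5, 992.3, 286.7) = 286.7 kN → gross-section yield.

286.7 kN (gross-section yield governs)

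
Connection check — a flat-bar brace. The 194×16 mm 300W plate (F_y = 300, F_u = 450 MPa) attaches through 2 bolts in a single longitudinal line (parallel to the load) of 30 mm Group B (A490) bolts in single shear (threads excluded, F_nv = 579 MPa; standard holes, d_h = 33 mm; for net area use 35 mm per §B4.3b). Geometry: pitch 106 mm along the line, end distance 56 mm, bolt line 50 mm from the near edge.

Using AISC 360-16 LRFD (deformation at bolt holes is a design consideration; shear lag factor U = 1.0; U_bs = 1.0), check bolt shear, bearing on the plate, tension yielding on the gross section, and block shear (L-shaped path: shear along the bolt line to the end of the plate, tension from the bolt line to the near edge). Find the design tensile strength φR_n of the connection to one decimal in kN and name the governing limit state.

Bolt shear: A_b = π(30)²/4 = 706.86 mm². φR_n = 0.75 × 579 × 706.86 × 2 × 1 = 613.9 kN.
Bearing (16 mm plate, F_u = 450 MPa): end bolts L_c = 56 − 33/2 = 39.5, R_n = min(1.2×39.5×16×450, 2.4×30×16×450) = 341.28 kN/bolt; interior L_c = 106 − 33 = 73, R_n = 518.4 kN/bolt. φR_n = 0.75 × (1×341.28 + 1×518.4) = 644.8 kN.
Tension yield (gross): A_g = 194×16 = 3104 mm². φR_n = 0.90 × 300 × 3104 = 838.1 kN.
Block shear: shear path 1×[56+1×106] = 1×162 mm, A_gv = 2592, A_nv = 1×(162 − 1.5×35)×16 = 1752 mm²; tension to near edge: (50 − 0.5×35)×16 = 520 mm². R_n = min(0.6×450×1752, 0.6×300×2592) + 1.0×450×520 = min(473.04, 466.56) + 234 = 700.56 kN. φR_n = 0.75 × 700.56 = 525.4 kN.
Governing: min(613.9, 644.8, 838.1, 525.4) = 525.4 kN → block shear.

525.4 kN (block shear governs)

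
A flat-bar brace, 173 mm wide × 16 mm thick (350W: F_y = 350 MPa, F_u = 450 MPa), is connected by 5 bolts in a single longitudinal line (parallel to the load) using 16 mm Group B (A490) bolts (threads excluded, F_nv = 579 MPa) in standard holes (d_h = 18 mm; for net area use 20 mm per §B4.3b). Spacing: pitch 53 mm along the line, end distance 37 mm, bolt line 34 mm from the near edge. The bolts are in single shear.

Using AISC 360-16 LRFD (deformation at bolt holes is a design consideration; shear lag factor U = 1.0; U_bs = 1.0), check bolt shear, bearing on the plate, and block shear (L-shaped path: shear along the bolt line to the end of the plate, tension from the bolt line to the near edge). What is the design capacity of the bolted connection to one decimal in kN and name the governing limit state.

Bolt shear: A_b = π(16)²/4 = 201.06 mm². φR_n = 0.75 × 579 × 201.06 × 5 × 1 = 436.6 kN.
Bearing (16 mm plate, F_u = 450 MPa): end bolts L_c = 37 − 18/2 = 28, R_n = min(1.2×28×16×450, 2.4×16×16×450) = 241.92 kN/bolt; interior L_c = 53 − 18 = 35, R_n = 276.48 kN/bolt. φR_n = 0.75 × (1×241.92 + 4×276.48) = 1010.9 kN.
Block shear: shear path 1×[37+4×53] = 1×249 mm, A_gv = 3984, A_nv = 1×(249 − 4.5×20)×16 = 2544 mm²; tension to near edge: (34 − 0.5×20)×16 = 384 mm². R_n = min(0.6×450×2544, 0.6×350×3984) + 1.0×450×384 = min(686.88, 836.64) + 172.8 = 859.68 kN. φR_n = 0.75 × 859.68 = 644.8 kN.
Governing: min(436.6, 1010.9, 644.8) = 436.6 kN → bolt shear.

436.6 kN (bolt shear governs)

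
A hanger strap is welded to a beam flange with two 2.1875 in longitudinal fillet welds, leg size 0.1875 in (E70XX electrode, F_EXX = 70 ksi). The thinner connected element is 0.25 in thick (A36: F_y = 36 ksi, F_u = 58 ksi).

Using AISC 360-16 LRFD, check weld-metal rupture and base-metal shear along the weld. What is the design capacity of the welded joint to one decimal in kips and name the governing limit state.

Weld metal: throat = 0.707×0.1875 = 0.13256 in, L = 2×2.1875 = 4.375 in. φR_n = 0.75 × 0.6 × 70 × 0.13256 × 4.375 = 18.3 kips.
Base metal shear (0.25 in plate): yield φR_n = 1.0×0.6×36×0.25×4.375 = 23.6 kips; rupture φR_n = 0.75×0.6×58×0.25×4.375 = 28.5 kips; take 23.6 kips (yield).
Governing: min(18.3, 23.6) = 18.3 kips → weld metal.

18.3 kips (weld metal governs)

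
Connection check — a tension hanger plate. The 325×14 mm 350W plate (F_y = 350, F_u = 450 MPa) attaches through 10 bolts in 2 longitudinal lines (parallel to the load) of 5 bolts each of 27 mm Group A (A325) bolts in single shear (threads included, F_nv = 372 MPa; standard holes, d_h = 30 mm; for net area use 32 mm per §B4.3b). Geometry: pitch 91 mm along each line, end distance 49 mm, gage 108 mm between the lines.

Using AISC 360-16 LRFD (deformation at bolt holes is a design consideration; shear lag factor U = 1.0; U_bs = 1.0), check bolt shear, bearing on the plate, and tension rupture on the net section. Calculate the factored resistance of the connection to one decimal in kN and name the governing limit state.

1233.2 kN (net-section rupture governs)

Bolt shear: A_b = π(27)²/4 = 572.56 mm². φR_n = 0.75 × 372 × 572.56 × 10 × 1 = 1597.4 kN.
Bearing (14 mm plate, F_u = 450 MPa): end bolts L_c = 49 − 30/2 = 34, R_n = min(1.2×34×14×450, 2.4×27×14×450) = 257.04 kN/bolt; interior L_c = 91 − 30 = 61, R_n = 408.24 kN/bolt. φR_n = 0.75 × (2×257.04 + 8×408.24) = 2835.0 kN.
Tension rupture (net): A_n = (325 − 2×32)×14 = 3654 mm² (U = 1.0, A_e = A_n). φR_n = 0.75 × 450 × 3654 = 1233.2 kN.
Governing: min(1597.4, 2835.0, 1233.2) = 1233.2 kN → net-section rupture.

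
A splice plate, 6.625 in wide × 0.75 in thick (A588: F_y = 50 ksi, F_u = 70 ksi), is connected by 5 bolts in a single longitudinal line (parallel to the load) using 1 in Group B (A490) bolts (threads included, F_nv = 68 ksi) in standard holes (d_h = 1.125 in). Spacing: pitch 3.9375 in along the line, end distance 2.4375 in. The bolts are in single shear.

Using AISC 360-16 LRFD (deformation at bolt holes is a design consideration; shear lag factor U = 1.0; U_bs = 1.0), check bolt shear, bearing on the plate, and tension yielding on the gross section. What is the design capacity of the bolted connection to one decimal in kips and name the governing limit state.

200.3 kips (bolt shear governs)

Bolt shear: A_b = π(1)²/4 = 0.7854 in². φR_n = 0.75 × 68 × 0.7854 × 5 × 1 = 200.3 kips.
Bearing (0.75 in plate, F_u = 70 ksi): end bolts L_c = 2.4375 − 1.125/2 = 1.875, R_n = min(1.2×1.875×0.75×70, 2.4×1×0.75×70) = 118.13 kips/bolt; interior L_c = 3.9375 − 1.125 = 2.8125, R_n = 126 kips/bolt. φR_n = 0.75 × (1×118.13 + 4×126) = 466.6 kips.
Tension yield (gross): A_g = 6.625×0.75 = 4.9688 in². φR_n = 0.90 × 50 × 4.9688 = 223.6 kips.
Governing: min(200.3, 466.6, 223.6) = 200.3 kips → bolt shear.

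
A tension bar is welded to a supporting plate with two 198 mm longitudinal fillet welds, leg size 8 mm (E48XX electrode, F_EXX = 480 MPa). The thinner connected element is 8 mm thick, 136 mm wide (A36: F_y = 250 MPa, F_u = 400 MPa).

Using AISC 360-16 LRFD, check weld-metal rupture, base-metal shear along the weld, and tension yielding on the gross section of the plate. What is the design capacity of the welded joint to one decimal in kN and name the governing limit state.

Weld metal: throat = 0.707×8 = 5.656 mm, L = 2×198 = 396 mm. φR_n = 0.75 × 0.6 × 480 × 5.656 × 396 = 483.8 kN.
Base metal shear (8 mm plate): yield φR_n = 1.0×0.6×250×8×396 = 475.2 kN; rupture φR_n = 0.75×0.6×400×8×396 = 570.2 kN; take 475.2 kN (yield).
Tension yield (gross): A_g = 136×8 = 1088 mm². φR_n = 0.90 × 250 × 1088 = 244.8 kN.
Governing: min(483.8, 475.2, 244.8) = 244.8 kN → gross-section yield.

244.8 kN (gross-section yield governs)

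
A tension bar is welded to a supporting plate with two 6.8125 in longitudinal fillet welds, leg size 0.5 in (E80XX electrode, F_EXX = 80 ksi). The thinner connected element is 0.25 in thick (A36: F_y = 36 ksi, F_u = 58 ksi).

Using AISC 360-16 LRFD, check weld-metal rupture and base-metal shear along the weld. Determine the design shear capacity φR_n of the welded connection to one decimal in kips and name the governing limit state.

Weld metal: throat = 0.707×0.5 = 0.3535 in, L = 2×6.8125 = 13.625 in. φR_n = 0.75 × 0.6 × 80 × 0.3535 × 13.625 = 173.4 kips.
Base metal shear (0.25 in plate): yield φR_n = 1.0×0.6×36×0.25×13.625 = 73.6 kips; rupture φR_n = 0.75×0.6×58×0.25×13.625 = 88.9 kips; take 73.6 kips (yield).
Governing: min(173.4, 73.6) = 73.6 kips → base-metal shear.

73.6 kips (base-metal shear governs)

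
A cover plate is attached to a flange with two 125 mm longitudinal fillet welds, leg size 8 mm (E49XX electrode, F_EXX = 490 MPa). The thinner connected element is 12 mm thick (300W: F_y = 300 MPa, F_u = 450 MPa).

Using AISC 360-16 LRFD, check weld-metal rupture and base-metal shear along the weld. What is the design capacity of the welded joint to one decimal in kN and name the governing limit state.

311.8 kN (weld metal governs)

Weld metal: throat = 0.707×8 = 5.656 mm, L = 2×125 = 250 mm. φR_n = 0.75 × 0.6 × 490 × 5.656 × 250 = 311.8 kN.
Base metal shear (12 mm plate): yield φR_n = 1.0×0.6×300×12×250 = 540.0 kN; rupture φR_n = 0.75×0.6×450×12×250 = 607.5 kN; take 540.0 kN (yield).
Governing: min(311.8, 540.0) = 311.8 kN → weld metal.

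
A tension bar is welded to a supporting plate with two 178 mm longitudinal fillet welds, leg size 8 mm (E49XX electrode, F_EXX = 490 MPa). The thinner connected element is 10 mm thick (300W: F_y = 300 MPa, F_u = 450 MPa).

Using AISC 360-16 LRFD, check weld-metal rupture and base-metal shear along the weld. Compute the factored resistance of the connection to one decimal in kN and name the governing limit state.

Weld metal: throat = 0.707×8 = 5.656 mm, L = 2×178 = 356 mm. φR_n = 0.75 × 0.6 × 490 × 5.656 × 356 = 444.0 kN.
Base metal shear (10 mm plate): yield φR_n = 1.0×0.6×300×10×356 = 640.8 kN; rupture φR_n = 0.75×0.6×450×10×356 = 720.9 kN; take 640.8 kN (yield).
Governing: min(444.0, 640.8) = 444.0 kN → weld metal.

444.0 kN (weld metal governs)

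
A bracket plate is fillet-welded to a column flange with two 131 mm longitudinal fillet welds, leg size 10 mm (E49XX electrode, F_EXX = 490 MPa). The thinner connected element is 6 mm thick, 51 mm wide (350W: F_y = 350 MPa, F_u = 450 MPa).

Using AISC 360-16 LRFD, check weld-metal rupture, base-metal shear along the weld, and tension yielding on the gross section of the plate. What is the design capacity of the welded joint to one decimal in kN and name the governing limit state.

96.4 kN (gross-section yield governs)

Weld metal: throat = 0.707×10 = 7.07 mm, L = 2×131 = 262 mm. φR_n = 0.75 × 0.6 × 490 × 7.07 × 262 = 408.4 kN.
Base metal shear (6 mm plate): yield φR_n = 1.0×0.6×350×6×262 = 330.1 kN; rupture φR_n = 0.75×0.6×450×6×262 = 318.3 kN; take 318.3 kN (rupture).
Tension yield (gross): A_g = 51×6 = 306 mm². φR_n = 0.90 × 350 × 306 = 96.4 kN.
Governing: min(408.4, 318.3, 96.4) = 96.4 kN → gross-section yield.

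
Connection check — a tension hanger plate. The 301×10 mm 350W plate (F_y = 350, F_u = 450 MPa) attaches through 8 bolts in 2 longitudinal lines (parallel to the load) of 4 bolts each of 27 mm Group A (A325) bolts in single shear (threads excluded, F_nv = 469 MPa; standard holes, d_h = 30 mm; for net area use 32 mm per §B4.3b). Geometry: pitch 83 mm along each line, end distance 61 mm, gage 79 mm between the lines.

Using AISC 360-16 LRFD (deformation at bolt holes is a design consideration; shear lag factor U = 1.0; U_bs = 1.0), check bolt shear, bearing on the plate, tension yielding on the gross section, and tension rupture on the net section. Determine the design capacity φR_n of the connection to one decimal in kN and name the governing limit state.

Bolt shear: A_b = π(27)²/4 = 572.56 mm². φR_n = 0.75 × 469 × 572.56 × 8 × 1 = 1611.2 kN.
Bearing (10 mm plate, F_u = 450 MPa): end bolts L_c = 61 − 30/2 = 46, R_n = min(1.2×46×10×450, 2.4×27×10×450) = 248.4 kN/bolt; interior L_c = 83 − 30 = 53, R_n = 286.2 kN/bolt. φR_n = 0.75 × (2×248.4 + 6×286.2) = 1660.5 kN.
Tension yield (gross): A_g = 301×10 = 3010 mm². φR_n = 0.90 × 350 × 3010 = 948.2 kN.
Tension rupture (net): A_n = (301 − 2×32)×10 = 2370 mm² (U = 1.0, A_e = A_n). φR_n = 0.75 × 450 × 2370 = 799.9 kN.
Governing: min(1611.2, 1660.5, 948.2, 799.9) = 799.9 kN → net-section rupture.

799.9 kN (net-section rupture governs)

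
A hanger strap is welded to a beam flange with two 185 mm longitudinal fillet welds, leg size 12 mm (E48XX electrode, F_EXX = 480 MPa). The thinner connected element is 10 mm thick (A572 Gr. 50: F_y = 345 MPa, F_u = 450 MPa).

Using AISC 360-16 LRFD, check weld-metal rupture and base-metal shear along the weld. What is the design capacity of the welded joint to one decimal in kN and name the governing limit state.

Weld metal: throat = 0.707×12 = 8.484 mm, L = 2×185 = 370 mm. φR_n = 0.75 × 0.6 × 480 × 8.484 × 370 = 678.0 kN.
Base metal shear (10 mm plate): yield φR_n = 1.0×0.6×345×10×370 = 765.9 kN; rupture φR_n = 0.75×0.6×450×10×370 = 749.3 kN; take 749.3 kN (rupture).
Governing: min(678.0, 749.3) = 678.0 kN → weld metal.

678.0 kN (weld metal governs)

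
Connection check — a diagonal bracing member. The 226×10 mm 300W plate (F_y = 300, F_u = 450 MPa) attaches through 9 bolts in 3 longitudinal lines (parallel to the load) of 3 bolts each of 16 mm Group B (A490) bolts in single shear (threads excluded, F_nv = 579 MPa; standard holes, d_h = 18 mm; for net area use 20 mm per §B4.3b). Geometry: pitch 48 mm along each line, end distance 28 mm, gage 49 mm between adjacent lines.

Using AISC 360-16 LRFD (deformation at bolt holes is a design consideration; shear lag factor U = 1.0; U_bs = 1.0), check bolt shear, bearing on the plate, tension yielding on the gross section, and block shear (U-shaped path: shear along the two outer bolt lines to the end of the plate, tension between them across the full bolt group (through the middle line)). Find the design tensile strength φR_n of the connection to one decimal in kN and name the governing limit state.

495.5 kN (block shear governs)

Bolt shear: A_b = π(16)²/4 = 201.06 mm². φR_n = 0.75 × 579 × 201.06 × 9 × 1 = 785.8 kN.
Bearing (10 mm plate, F_u = 450 MPa): end bolts L_c = 28 − 18/2 = 19, R_n = min(1.2×19×10×450, 2.4×16×10×450) = 102.6 kN/bolt; interior L_c = 48 − 18 = 30, R_n = 162 kN/bolt. φR_n = 0.75 × (3×102.6 + 6×162) = 959.9 kN.
Tension yield (gross): A_g = 226×10 = 2260 mm². φR_n = 0.90 × 300 × 2260 = 610.2 kN.
Block shear: shear path 2×[28+2×48] = 2×124 mm, A_gv = 2480, A_nv = 2×(124 − 2.5×20)×10 = 1480 mm²; tension across gage: (98 − 2×20)×10 = 580 mm². R_n = min(0.6×450×1480, 0.6×300×2480) + 1.0×450×580 = min(399.6, 446.4) + 261 = 660.6 kN. φR_n = 0.75 × 660.6 = 495.5 kN.
Governing: min(785.8, 959.9, 610.2, 495.5) = 495.5 kN → block shear.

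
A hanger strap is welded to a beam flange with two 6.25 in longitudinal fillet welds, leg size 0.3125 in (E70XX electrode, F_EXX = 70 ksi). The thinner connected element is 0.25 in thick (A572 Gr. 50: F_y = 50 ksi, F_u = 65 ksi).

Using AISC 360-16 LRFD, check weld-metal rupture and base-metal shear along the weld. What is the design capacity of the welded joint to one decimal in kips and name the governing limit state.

Weld metal: throat = 0.707×0.3125 = 0.22094 in, L = 2×6.25 = 12.5 in. φR_n = 0.75 × 0.6 × 70 × 0.22094 × 12.5 = 87.0 kips.
Base metal shear (0.25 in plate): yield φR_n = 1.0×0.6×50×0.25×12.5 = 93.8 kips; rupture φR_n = 0.75×0.6×65×0.25×12.5 = 91.4 kips; take 91.4 kips (rupture).
Governing: min(87.0, 91.4) = 87.0 kips → weld metal.

87.0 kips (weld metal governs)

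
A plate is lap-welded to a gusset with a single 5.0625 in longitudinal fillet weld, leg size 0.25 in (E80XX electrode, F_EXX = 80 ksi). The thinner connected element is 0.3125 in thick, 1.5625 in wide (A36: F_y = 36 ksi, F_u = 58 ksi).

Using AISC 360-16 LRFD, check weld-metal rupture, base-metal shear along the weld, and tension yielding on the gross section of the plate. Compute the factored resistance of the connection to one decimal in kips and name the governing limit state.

Weld metal: throat = 0.707×0.25 = 0.17675 in, L = 5.0625 in. φR_n = 0.75 × 0.6 × 80 × 0.17675 × 5.0625 = 32.2 kips.
Base metal shear (0.3125 in plate): yield φR_n = 1.0×0.6×36×0.3125×5.0625 = 34.2 kips; rupture φR_n = 0.75×0.6×58×0.3125×5.0625 = 41.3 kips; take 34.2 kips (yield).
Tension yield (gross): A_g = 1.5625×0.3125 = 0.48828 in². φR_n = 0.90 × 36 × 0.48828 = 15.8 kips.
Governing: min(32.2, 34.2, 15.8) = 15.8 kips → gross-section yield.

15.8 kips (gross-section yield governs)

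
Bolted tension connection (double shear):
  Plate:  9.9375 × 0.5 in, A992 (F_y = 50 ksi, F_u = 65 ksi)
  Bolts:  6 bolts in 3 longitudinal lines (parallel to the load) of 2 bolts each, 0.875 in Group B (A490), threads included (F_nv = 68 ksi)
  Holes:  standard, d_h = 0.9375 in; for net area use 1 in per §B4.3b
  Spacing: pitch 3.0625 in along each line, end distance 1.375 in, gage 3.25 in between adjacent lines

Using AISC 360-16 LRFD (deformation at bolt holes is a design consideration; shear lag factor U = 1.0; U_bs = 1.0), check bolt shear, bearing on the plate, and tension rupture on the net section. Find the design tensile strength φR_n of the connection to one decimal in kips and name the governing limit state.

169.1 kips (net-section rupture governs)

Bolt shear: A_b = π(0.875)²/4 = 0.60132 in². φR_n = 0.75 × 68 × 0.60132 × 6 × 2 = 368.0 kips.
Bearing (0.5 in plate, F_u = 65 ksi): end bolts L_c = 1.375 − 0.9375/2 = 0.90625, R_n = min(1.2×0.90625×0.5×65, 2.4×0.875×0.5×65) = 35.344 kips/bolt; interior L_c = 3.0625 − 0.9375 = 2.125, R_n = 68.25 kips/bolt. φR_n = 0.75 × (3×35.344 + 3×68.25) = 233.1 kips.
Tension rupture (net): A_n = (9.9375 − 3×1)×0.5 = 3.4688 in² (U = 1.0, A_e = A_n). φR_n = 0.75 × 65 × 3.4688 = 169.1 kips.
Governing: min(368.0, 233.1, 169.1) = 169.1 kips → net-section rupture.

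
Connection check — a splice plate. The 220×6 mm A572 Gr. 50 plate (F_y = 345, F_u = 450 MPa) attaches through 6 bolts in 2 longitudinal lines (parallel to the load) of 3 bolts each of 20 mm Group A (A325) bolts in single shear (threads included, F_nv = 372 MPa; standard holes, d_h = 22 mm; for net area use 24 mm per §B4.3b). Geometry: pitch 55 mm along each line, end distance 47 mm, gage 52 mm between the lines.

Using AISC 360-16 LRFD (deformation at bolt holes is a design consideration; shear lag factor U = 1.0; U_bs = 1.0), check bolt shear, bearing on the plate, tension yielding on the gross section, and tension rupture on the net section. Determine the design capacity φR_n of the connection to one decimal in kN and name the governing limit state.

Bolt shear: A_b = π(20)²/4 = 314.16 mm². φR_n = 0.75 × 372 × 314.16 × 6 × 1 = 525.9 kN.
Bearing (6 mm plate, F_u = 450 MPa): end bolts L_c = 47 − 22/2 = 36, R_n = min(1.2×36×6×450, 2.4×20×6×450) = 116.64 kN/bolt; interior L_c = 55 − 22 = 33, R_n = 106.92 kN/bolt. φR_n = 0.75 × (2×116.64 + 4×106.92) = 495.7 kN.
Tension yield (gross): A_g = 220×6 = 1320 mm². φR_n = 0.90 × 345 × 1320 = 409.9 kN.
Tension rupture (net): A_n = (220 − 2×24)×6 = 1032 mm² (U = 1.0, A_e = A_n). φR_n = 0.75 × 450 × 1032 = 348.3 kN.
Governing: min(525.9, 495.7, 409.9, 348.3) = 348.3 kN → net-section rupture.

348.3 kN (net-section rupture governs)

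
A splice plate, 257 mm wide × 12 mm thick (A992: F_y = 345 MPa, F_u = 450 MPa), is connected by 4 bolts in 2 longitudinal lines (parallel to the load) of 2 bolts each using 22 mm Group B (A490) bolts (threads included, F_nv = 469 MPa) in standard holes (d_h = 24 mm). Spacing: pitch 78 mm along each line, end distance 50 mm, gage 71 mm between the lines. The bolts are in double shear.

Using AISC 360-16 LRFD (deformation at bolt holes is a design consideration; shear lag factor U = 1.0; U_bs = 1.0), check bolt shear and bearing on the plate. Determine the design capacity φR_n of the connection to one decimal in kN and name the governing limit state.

797.0 kN (bearing governs)

Bolt shear: A_b = π(22)²/4 = 380.13 mm². φR_n = 0.75 × 469 × 380.13 × 4 × 2 = 1069.7 kN.
Bearing (12 mm plate, F_u = 450 MPa): end bolts L_c = 50 − 24/2 = 38, R_n = min(1.2×38×12×450, 2.4×22×12×450) = 246.24 kN/bolt; interior L_c = 78 − 24 = 54, R_n = 285.12 kN/bolt. φR_n = 0.75 × (2×246.24 + 2×285.12) = 797.0 kN.
Governing: min(1069.7, 797.0) = 797.0 kN → bearing.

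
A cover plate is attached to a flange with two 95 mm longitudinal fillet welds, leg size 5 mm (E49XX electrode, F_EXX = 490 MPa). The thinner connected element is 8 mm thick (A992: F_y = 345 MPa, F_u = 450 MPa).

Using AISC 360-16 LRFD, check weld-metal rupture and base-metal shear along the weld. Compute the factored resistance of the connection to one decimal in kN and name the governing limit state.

148.1 kN (weld metal governs)

Weld metal: throat = 0.707×5 = 3.535 mm, L = 2×95 = 190 mm. φR_n = 0.75 × 0.6 × 490 × 3.535 × 190 = 148.1 kN.
Base metal shear (8 mm plate): yield φR_n = 1.0×0.6×345×8×190 = 314.6 kN; rupture φR_n = 0.75×0.6×450×8×190 = 307.8 kN; take 307.8 kN (rupture).
Governing: min(148.1, 307.8) = 148.1 kN → weld metal.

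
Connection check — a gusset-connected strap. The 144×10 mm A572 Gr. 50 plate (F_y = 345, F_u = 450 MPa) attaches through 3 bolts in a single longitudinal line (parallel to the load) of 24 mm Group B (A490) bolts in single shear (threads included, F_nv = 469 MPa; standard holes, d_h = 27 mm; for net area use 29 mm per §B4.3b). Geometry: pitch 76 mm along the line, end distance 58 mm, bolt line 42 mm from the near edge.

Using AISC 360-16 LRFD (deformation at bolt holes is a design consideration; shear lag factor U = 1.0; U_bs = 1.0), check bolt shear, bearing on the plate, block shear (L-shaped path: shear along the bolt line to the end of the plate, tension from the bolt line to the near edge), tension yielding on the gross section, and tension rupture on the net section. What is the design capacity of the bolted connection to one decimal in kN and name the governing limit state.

371.3 kN (block shear governs)

Bolt shear: A_b = π(24)²/4 = 452.39 mm². φR_n = 0.75 × 469 × 452.39 × 3 × 1 = 477.4 kN.
Bearing (10 mm plate, F_u = 450 MPa): end bolts L_c = 58 − 27/2 = 44.5, R_n = min(1.2×44.5×10×450, 2.4×24×10×450) = 240.3 kN/bolt; interior L_c = 76 − 27 = 49, R_n = 259.2 kN/bolt. φR_n = 0.75 × (1×240.3 + 2×259.2) = 569.0 kN.
Block shear: shear path 1×[58+2×76] = 1×210 mm, A_gv = 2100, A_nv = 1×(210 − 2.5×29)×10 = 1375 mm²; tension to near edge: (42 − 0.5×29)×10 = 275 mm². R_n = min(0.6×450×1375, 0.6×345×2100) + 1.0×450×275 = min(371.25, 434.7) + 123.75 = 495 kN. φR_n = 0.75 × 495 = 371.3 kN.
Tension yield (gross): A_g = 144×10 = 1440 mm². φR_n = 0.90 × 345 × 1440 = 447.1 kN.
Tension rupture (net): A_n = (144 − 1×29)×10 = 1150 mm² (U = 1.0, A_e = A_n). φR_n = 0.75 × 450 × 1150 = 388.1 kN.
Governing: min(477.4, 569.0, 371.3, 447.1, 388.1) = 371.3 kN → block shear.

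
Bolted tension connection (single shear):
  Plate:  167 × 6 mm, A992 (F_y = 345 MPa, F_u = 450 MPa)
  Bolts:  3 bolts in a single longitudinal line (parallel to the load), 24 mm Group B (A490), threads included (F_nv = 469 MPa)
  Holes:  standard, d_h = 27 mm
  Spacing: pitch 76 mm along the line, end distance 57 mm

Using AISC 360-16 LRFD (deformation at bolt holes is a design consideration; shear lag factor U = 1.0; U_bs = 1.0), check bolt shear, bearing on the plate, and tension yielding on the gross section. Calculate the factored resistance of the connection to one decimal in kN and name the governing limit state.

311.1 kN (gross-section yield governs)

Bolt shear: A_b = π(24)²/4 = 452.39 mm². φR_n = 0.75 × 469 × 452.39 × 3 × 1 = 477.4 kN.
Bearing (6 mm plate, F_u = 450 MPa): end bolts L_c = 57 − 27/2 = 43.5, R_n = min(1.2×43.5×6×450, 2.4×24×6×450) = 140.94 kN/bolt; interior L_c = 76 − 27 = 49, R_n = 155.52 kN/bolt. φR_n = 0.75 × (1×140.94 + 2×155.52) = 339.0 kN.
Tension yield (gross): A_g = 167×6 = 1002 mm². φR_n = 0.90 × 345 × 1002 = 311.1 kN.
Governing: min(477.4, 339.0, 311.1) = 311.1 kN → gross-section yield.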